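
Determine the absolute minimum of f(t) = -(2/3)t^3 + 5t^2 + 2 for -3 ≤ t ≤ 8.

Differentiating, f'(t) = -2t^2 + 10t; which vanishes at t = 0 and t = 5.
Candidates: f(-3) = 65, f(0) = 2, f(5) = 131/3, f(8) = -58/3.
Hence the absolute minimum is -58/3 at t = 8.

-58/3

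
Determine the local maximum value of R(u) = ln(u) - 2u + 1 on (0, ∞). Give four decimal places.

R'(u) = 1/u − 2 = 0 gives u = 1/2.
R''(u) = -1/u², which is negative for u > 0, so this is a local maximum.
R(1/2) = 1·ln(1/2) - 1 + 1 ≈ -0.6931.

-0.6931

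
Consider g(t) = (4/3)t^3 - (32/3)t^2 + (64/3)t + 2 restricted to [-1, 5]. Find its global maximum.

Differentiating, g'(t) = 4t^2 - (64/3)t + 64/3; which vanishes at t = 4/3 and t = 4.
Compare values at every candidate in [-1, 5]: g(-1) = -94/3; g(4/3) = 1186/81; g(4) = 2; g(5) = 26/3.
The maximum over the interval is 1186/81, attained at t = 4/3.

1186/81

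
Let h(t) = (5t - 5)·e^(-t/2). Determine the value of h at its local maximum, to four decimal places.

2.2313

Differentiating with the product rule gives h'(t) = (-(5/2)t + 15/2)·e^(-t/2). Since e^(-t/2) > 0, the only critical point is t = 3.
h''(3) has the same sign as -5/2 < 0, so this is a local maximum.
h(3) = (10)·e^(-3/2) ≈ 2.2313.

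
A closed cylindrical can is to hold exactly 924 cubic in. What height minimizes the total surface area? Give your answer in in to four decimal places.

With radius r and height h, πr²h = 924 so h = 924/(πr²), and S(r) = 2πr² + 2πrh = 2πr² + 2·924/r.
S'(r) = 4πr − 2·924/r² = 0 ⇒ r³ = 924/(2π), so r ≈ 5.2783 and h = 2r ≈ 10.5567.
S''(r) = 4π + 4·924/r³ > 0, so this is the minimum; S ≈ 525.1651.

10.5567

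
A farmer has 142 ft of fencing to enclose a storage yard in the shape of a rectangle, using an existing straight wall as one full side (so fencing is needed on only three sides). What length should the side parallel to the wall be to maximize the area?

71

Let the sides perpendicular to the wall have length x and the parallel side y, so 2x + y = 142 and the area is A = xy = x(142 − 2x).
A'(x) = 142 − 4x = 0 gives x = 71/2, and A''(x) = −4 < 0 confirms a maximum.
Then y = 142 − 2·71/2 = 71 and A = 5041/2.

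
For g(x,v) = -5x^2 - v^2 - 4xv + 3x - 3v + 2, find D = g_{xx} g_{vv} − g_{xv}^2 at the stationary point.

∂g/∂x = -10x - 4v + 3 = 0 and ∂g/∂v = -4x - 2v - 3 = 0, so (x, v) = (9/2, -21/2).
The Hessian has g_{xx} = -10, g_{vv} = -2, g_{xv} = -4, giving D = 4 > 0 with g_{xx} < 0, so the point is a local maximum.
D = (-10)·(-2) − (-4)^2 = 4.

4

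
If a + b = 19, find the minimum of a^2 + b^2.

With a + b = 19, a^2 + b^2 = a^2 + (19 − a)^2.
The derivative 2a − 2(19 − a) = 4a − 38 vanishes at a = 19/2; second derivative 4 > 0, a minimum.
The minimum is 2·(19/2)^2 = 361/2.

361/2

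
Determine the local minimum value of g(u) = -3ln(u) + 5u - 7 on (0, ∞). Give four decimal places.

g'(u) = -3/u + 5 = 0 gives u = 3/5.
g''(u) = 3/u², which is positive for u > 0, so this is a local minimum.
g(3/5) = -3·ln(3/5) + 3 - 7 ≈ -2.4675.

-2.4675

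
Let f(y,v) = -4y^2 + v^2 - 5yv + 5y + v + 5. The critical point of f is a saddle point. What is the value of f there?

251/41

∂f/∂y = -8y - 5v + 5 = 0 and ∂f/∂v = -5y + 2v + 1 = 0, so (y, v) = (15/41, 17/41).
The Hessian has f_{yy} = -8, f_{vv} = 2, f_{yv} = -5, giving D = -41 < 0, so the point is a saddle point.
f(15/41, 17/41) = 251/41.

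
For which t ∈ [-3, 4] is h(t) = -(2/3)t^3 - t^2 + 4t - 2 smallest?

4

Differentiating, h'(t) = -2t^2 - 2t + 4; which vanishes at t = -2 and t = 1.
Candidates: h(-3) = -5, h(-2) = -26/3, h(1) = 1/3, h(4) = -134/3.
Hence the absolute minimum is -134/3 at t = 4.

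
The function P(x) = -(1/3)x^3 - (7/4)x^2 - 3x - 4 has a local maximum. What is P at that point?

Critical points: P'(x) = -x^2 - (7/2)x - 3 vanishes at x = -2, -3/2.
Second-derivative test with P''(x) = -2x - 7/2: P''(-2) = 1/2 > 0 ⇒ local minimum; P''(-3/2) = -1/2 < 0 ⇒ local maximum.
The local maximum is P(-3/2) = -37/16.

-37/16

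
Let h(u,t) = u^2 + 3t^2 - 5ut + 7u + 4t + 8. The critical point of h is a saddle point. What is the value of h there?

407/13

∂h/∂u = 2u - 5t + 7 = 0 and ∂h/∂t = -5u + 6t + 4 = 0, so (u, t) = (62/13, 43/13).
The Hessian has h_{uu} = 2, h_{tt} = 6, h_{ut} = -5, giving D = -13 < 0, so the point is a saddle point.
h(62/13, 43/13) = 407/13.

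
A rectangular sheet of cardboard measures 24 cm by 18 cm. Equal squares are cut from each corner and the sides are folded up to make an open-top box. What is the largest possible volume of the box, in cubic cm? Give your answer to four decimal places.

With cut size x, the volume is V(x) = x(24 − 2x)(18 − 2x) for 0 < x < 9.
V'(x) = 12x^2 − 168x + 432. Setting V'(x) = 0 gives x ≈ 3.3944 (the root in (0, 9)).
V''(x) = 24x − 168 is negative there, so this is the maximum; V ≈ 654.9773.

654.9773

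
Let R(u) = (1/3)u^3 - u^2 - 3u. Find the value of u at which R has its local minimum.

3

Critical points: R'(u) = u^2 - 2u - 3 vanishes at u = -1, 3.
Since R''(u) = 2u - 2, we get R''(-1) = -4 < 0 ⇒ local maximum; R''(3) = 4 > 0 ⇒ local minimum.
The local minimum is R(3) = -9.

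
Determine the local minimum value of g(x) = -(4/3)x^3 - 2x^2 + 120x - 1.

-505

g'(x) = -4x^2 - 4x + 120. Setting g'(x) = 0 gives x ∈ {-6, 5}.
g''(x) = -8x - 4. g''(-6) = 44 > 0 ⇒ local minimum; g''(5) = -44 < 0 ⇒ local maximum.
So the local minimum value is g(-6) = -505.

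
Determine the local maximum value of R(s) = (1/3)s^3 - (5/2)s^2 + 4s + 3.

Critical points: R'(s) = s^2 - 5s + 4 vanishes at s = 1, 4.
Second-derivative test with R''(s) = 2s - 5: R''(1) = -3 < 0 ⇒ local maximum; R''(4) = 3 > 0 ⇒ local minimum.
So the local maximum value is R(1) = 29/6.

29/6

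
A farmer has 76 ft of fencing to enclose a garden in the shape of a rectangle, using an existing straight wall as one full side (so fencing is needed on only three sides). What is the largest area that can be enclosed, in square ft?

722

Let the sides perpendicular to the wall have length x and the parallel side y, so 2x + y = 76 and the area is A = xy = x(76 − 2x).
A'(x) = 76 − 4x = 0 gives x = 19, and A''(x) = −4 < 0 confirms a maximum.
Then y = 76 − 2·19 = 38 and A = 722.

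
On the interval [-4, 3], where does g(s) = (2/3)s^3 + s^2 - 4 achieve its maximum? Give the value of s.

The derivative is 2s^2 + 2s, which vanishes at s = -1 and s = 0.
Candidates: g(-4) = -92/3, g(-1) = -11/3, g(0) = -4, g(3) = 23.
The maximum over the interval is 23, attained at s = 3.

3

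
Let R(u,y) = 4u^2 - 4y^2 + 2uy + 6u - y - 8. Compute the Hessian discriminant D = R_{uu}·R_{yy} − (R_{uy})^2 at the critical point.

∂R/∂u = 8u + 2y + 6 = 0 and ∂R/∂y = 2u - 8y - 1 = 0, so (u, y) = (-23/34, -5/17).
The Hessian has R_{uu} = 8, R_{yy} = -8, R_{uy} = 2, giving D = -68 < 0, so the point is a saddle point.
D = (8)·(-8) − (2)^2 = -68.

-68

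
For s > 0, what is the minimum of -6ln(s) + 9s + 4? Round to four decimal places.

12.4328

f'(s) = -6/s + 9 = 0 gives s = 2/3.
f''(s) = 6/s², which is positive for s > 0, so this is a local minimum.
f(2/3) = -6·ln(2/3) + 6 + 4 ≈ 12.4328.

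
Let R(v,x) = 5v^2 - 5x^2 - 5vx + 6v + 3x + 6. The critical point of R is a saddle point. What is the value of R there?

141/25

∂R/∂v = 10v - 5x + 6 = 0 and ∂R/∂x = -5v - 10x + 3 = 0, so (v, x) = (-9/25, 12/25).
The Hessian has R_{vv} = 10, R_{xx} = -10, R_{vx} = -5, giving D = -125 < 0, so the point is a saddle point.
R(-9/25, 12/25) = 141/25.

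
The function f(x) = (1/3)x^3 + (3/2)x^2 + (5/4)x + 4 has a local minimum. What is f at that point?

f'(x) = x^2 + 3x + 5/4 = 0 at x = -5/2, -1/2.
Since f''(x) = 2x + 3, we get f''(-5/2) = -2 < 0 ⇒ local maximum; f''(-1/2) = 2 > 0 ⇒ local minimum.
Thus f has its local minimum at x = -1/2, with value 89/24.

89/24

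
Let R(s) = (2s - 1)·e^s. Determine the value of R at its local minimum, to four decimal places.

-1.2131

R'(s) = 2·e^s + (2s - 1)·1·e^s = (2s + 1)·e^s. Since e^s > 0, the only critical point is s = -1/2.
R''(-1/2) has the same sign as 2 > 0, so this is a local minimum.
R(-1/2) = (-2)·e^(-1/2) ≈ -1.2131.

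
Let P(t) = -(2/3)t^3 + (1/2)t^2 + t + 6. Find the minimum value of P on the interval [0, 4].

P'(t) = -2t^2 + t + 1, whose only zero in [0, 4] is t = 1.
Compare values at every candidate in [0, 4]: P(0) = 6,  P(1) = 41/6,  P(4) = -74/3.
So the minimum is P(4) = -74/3.

-74/3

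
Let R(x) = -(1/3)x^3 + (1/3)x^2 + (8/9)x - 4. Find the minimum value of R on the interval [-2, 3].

Differentiating, R'(x) = -x^2 + (2/3)x + 8/9; which vanishes at x = -2/3 and x = 4/3.
Candidates: R(-2) = -16/9, R(-2/3) = -352/81, R(4/3) = -244/81, R(3) = -22/3.
Hence the absolute minimum is -22/3 at x = 3.

-22/3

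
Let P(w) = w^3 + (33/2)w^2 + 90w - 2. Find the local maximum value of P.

-164

P'(w) = 3w^2 + 33w + 90. Setting P'(w) = 0 gives w ∈ {-6, -5}.
P''(w) = 6w + 33. P''(-6) = -3 < 0 ⇒ local maximum; P''(-5) = 3 > 0 ⇒ local minimum.
The local maximum is P(-6) = -164.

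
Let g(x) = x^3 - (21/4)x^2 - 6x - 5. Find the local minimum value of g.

-49

g'(x) = 3x^2 - (21/2)x - 6 = 0 at x = -1/2, 4.
Since g''(x) = 6x - 21/2, we get g''(-1/2) = -27/2 < 0 ⇒ local maximum; g''(4) = 27/2 > 0 ⇒ local minimum.
So the local minimum value is g(4) = -49.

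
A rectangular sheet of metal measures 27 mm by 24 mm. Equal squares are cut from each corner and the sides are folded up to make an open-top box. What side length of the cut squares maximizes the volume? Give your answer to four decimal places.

4.2280

With cut size x, the volume is V(x) = x(27 − 2x)(24 − 2x) for 0 < x < 12.
V'(x) = 12x^2 − 204x + 648. Setting V'(x) = 0 gives x ≈ 4.2280 (the root in (0, 12)).
V''(x) = 24x − 204 is negative there, so this is the maximum; V ≈ 1218.7123.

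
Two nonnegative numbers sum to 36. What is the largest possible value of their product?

With x + y = 36, the product is P(x) = x(36 − x).
P'(x) = 36 − 2x = 0 gives x = 18; P'' = −2 < 0, so this is the maximum.
P = 18·18 = 324.

324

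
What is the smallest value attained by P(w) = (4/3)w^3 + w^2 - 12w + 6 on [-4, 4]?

-46/3

Differentiating, P'(w) = 4w^2 + 2w - 12; which vanishes at w = -2 and w = 3/2.
Candidates: P(-4) = -46/3, P(-2) = 70/3, P(3/2) = -21/4, P(4) = 178/3.
So the minimum is P(-4) = -46/3.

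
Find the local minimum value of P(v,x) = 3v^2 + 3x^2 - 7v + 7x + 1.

-43/6

∂P/∂v = 6v - 7 = 0 and ∂P/∂x = 6x + 7 = 0, so (v, x) = (7/6, -7/6).
The Hessian has P_{vv} = 6, P_{xx} = 6, P_{vx} = 0, giving D = 36 > 0 with P_{vv} > 0, so the point is a local minimum.
P(7/6, -7/6) = -43/6.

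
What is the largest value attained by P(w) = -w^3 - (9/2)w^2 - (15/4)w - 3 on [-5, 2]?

P'(w) = -3w^2 - 9w - 15/4, which vanishes at w = -5/2 and w = -1/2.
Evaluating at the critical points and endpoints: P(-5) = 113/4,  P(-5/2) = -49/8,  P(-1/2) = -17/8,  P(2) = -73/2.
The maximum over the interval is 113/4, attained at w = -5.

113/4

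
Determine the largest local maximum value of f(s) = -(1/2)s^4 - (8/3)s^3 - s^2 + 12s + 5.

f'(s) = -2s^3 - 8s^2 - 2s + 12 = 0 at s = -3, -2, 1.
Since f''(s) = -6s^2 - 16s - 2, we get f''(-3) = -8 < 0 ⇒ local maximum; f''(-2) = 6 > 0 ⇒ local minimum; f''(1) = -24 < 0 ⇒ local maximum.
Thus f has its largest local maximum at s = 1, with value 77/6.

77/6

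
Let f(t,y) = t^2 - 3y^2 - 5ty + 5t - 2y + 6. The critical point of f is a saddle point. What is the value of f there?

∂f/∂t = 2t - 5y + 5 = 0 and ∂f/∂y = -5t - 6y - 2 = 0, so (t, y) = (-40/37, 21/37).
The Hessian has f_{tt} = 2, f_{yy} = -6, f_{ty} = -5, giving D = -37 < 0, so the point is a saddle point.
f(-40/37, 21/37) = 101/37.

101/37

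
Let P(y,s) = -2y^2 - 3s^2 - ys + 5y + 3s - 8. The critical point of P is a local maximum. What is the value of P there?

-106/23

∂P/∂y = -4y - s + 5 = 0 and ∂P/∂s = -y - 6s + 3 = 0, so (y, s) = (27/23, 7/23).
The Hessian has P_{yy} = -4, P_{ss} = -6, P_{ys} = -1, giving D = 23 > 0 with P_{yy} < 0, so the point is a local maximum.
P(27/23, 7/23) = -106/23.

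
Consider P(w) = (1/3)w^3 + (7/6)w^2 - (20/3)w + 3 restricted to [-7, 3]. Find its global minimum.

P'(w) = w^2 + (7/3)w - 20/3, which vanishes at w = -4 and w = 5/3.
Compare values at every candidate in [-7, 3]: P(-7) = -15/2, P(-4) = 27, P(5/3) = -539/162, P(3) = 5/2.
So the minimum is P(-7) = -15/2.

-15/2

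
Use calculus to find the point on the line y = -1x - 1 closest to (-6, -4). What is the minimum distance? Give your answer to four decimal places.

Minimize D(x)^2 = (x + 6)^2 + (-x + 3)^2.
d/dx[D^2] = 2(x + 6) + 2·(-1)·(-x + 3) = 0 ⇒ x = -3/2.
Then y = 1/2 and the distance is √(81/2) ≈ 6.3640.

6.3640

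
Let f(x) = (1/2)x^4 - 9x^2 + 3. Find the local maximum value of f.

Critical points: f'(x) = 2x^3 - 18x vanishes at x = -3, 0, 3.
Since f''(x) = 6x^2 - 18, we get f''(-3) = 36 > 0 ⇒ local minimum; f''(0) = -18 < 0 ⇒ local maximum; f''(3) = 36 > 0 ⇒ local minimum.
The local maximum is f(0) = 3.

3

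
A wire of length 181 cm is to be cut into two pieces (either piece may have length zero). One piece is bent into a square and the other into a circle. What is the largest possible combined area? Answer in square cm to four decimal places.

Let x be the length used for the square. Square side x/4; circle radius (181−x)/(2π).
A(x) = (x/4)² + π·((181−x)/(2π))² = x²/16 + (181−x)²/(4π) for 0 ≤ x ≤ 181. A'(x) = x/8 − (181−x)/(2π) = 0 gives x = 4·181/(π+4) ≈ 101.3779.
A'' > 0, so the interior critical point is a minimum; the maximum is at an endpoint. A(0) = 2607.0375 and A(181) = 2047.5625, so the largest area is 2607.0375.

2607.0375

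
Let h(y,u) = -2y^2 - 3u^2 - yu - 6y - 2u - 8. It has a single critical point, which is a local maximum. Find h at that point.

-80/23

∂h/∂y = -4y - u - 6 = 0 and ∂h/∂u = -y - 6u - 2 = 0, so (y, u) = (-34/23, -2/23).
The Hessian has h_{yy} = -4, h_{uu} = -6, h_{yu} = -1, giving D = 23 > 0 with h_{yy} < 0, so the point is a local maximum.
h(-34/23, -2/23) = -80/23.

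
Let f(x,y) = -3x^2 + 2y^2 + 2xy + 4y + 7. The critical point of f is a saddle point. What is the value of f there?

∂f/∂x = -6x + 2y = 0 and ∂f/∂y = 2x + 4y + 4 = 0, so (x, y) = (-2/7, -6/7).
The Hessian has f_{xx} = -6, f_{yy} = 4, f_{xy} = 2, giving D = -28 < 0, so the point is a saddle point.
f(-2/7, -6/7) = 37/7.

37/7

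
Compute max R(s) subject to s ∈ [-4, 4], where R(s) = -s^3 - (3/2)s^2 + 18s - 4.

Differentiating, R'(s) = -3s^2 - 3s + 18; which vanishes at s = -3 and s = 2.
Evaluating at the critical points and endpoints: R(-4) = -36; R(-3) = -89/2; R(2) = 18; R(4) = -20.
So the maximum is R(2) = 18.

18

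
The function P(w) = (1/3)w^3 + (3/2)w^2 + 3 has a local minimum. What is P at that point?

3

Critical points: P'(w) = w^2 + 3w vanishes at w = -3, 0.
Second-derivative test with P''(w) = 2w + 3: P''(-3) = -3 < 0 ⇒ local maximum; P''(0) = 3 > 0 ⇒ local minimum.
The local minimum is P(0) = 3.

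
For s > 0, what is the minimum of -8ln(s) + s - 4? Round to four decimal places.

P'(s) = -8/s + 1 = 0 gives s = 8.
P''(s) = 8/s², which is positive for s > 0, so this is a local minimum.
P(8) = -8·ln(8) + 8 - 4 ≈ -12.6355.

-12.6355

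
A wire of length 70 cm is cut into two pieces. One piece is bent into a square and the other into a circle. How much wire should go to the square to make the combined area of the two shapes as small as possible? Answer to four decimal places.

39.2069

Let x be the length used for the square. Square side x/4; circle radius (70−x)/(2π).
A(x) = (x/4)² + π·((70−x)/(2π))² = x²/16 + (70−x)²/(4π) for 0 ≤ x ≤ 70. A'(x) = x/8 − (70−x)/(2π) = 0 gives x = 4·70/(π+4) ≈ 39.2069.
A'' = 1/8 + 1/(2π) > 0, so this gives the minimum combined area; x ≈ 39.2069 cm to the square.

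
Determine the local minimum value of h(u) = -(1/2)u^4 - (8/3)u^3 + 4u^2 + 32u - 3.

-113/3

h'(u) = -2u^3 - 8u^2 + 8u + 32 = 0 at u = -4, -2, 2.
h''(u) = -6u^2 - 16u + 8. h''(-4) = -24 < 0 ⇒ local maximum; h''(-2) = 16 > 0 ⇒ local minimum; h''(2) = -48 < 0 ⇒ local maximum.
Thus h has its local minimum at u = -2, with value -113/3.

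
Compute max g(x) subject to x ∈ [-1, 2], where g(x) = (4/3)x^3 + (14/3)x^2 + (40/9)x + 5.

389/9

The derivative is 4x^2 + (28/3)x + 40/9, whose only zero in [-1, 2] is x = -2/3.
Compare values at every candidate in [-1, 2]: g(-1) = 35/9; g(-2/3) = 301/81; g(2) = 389/9.
Hence the absolute maximum is 389/9 at x = 2.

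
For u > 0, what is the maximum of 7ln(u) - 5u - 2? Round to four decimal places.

-6.6447

P'(u) = 7/u − 5 = 0 gives u = 7/5.
P''(u) = -7/u², which is negative for u > 0, so this is a local maximum.
P(7/5) = 7·ln(7/5) - 7 - 2 ≈ -6.6447.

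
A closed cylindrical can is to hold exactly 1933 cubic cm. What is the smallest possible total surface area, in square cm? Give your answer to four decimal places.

With radius r and height h, πr²h = 1933 so h = 1933/(πr²), and S(r) = 2πr² + 2πrh = 2πr² + 2·1933/r.
S'(r) = 4πr − 2·1933/r² = 0 ⇒ r³ = 1933/(2π), so r ≈ 6.7507 and h = 2r ≈ 13.5015.
S''(r) = 4π + 4·1933/r³ > 0, so this is the minimum; S ≈ 859.0184.

859.0184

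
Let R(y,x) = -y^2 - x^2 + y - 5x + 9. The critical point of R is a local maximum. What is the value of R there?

31/2

∂R/∂y = -2y + 1 = 0 and ∂R/∂x = -2x - 5 = 0, so (y, x) = (1/2, -5/2).
The Hessian has R_{yy} = -2, R_{xx} = -2, R_{yx} = 0, giving D = 4 > 0 with R_{yy} < 0, so the point is a local maximum.
R(1/2, -5/2) = 31/2.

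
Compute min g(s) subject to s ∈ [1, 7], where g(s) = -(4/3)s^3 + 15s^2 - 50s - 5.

-232/3

Differentiating, g'(s) = -4s^2 + 30s - 50; which vanishes at s = 5/2 and s = 5.
Evaluating at the critical points and endpoints: g(1) = -124/3,  g(5/2) = -685/12,  g(5) = -140/3,  g(7) = -232/3.
Hence the absolute minimum is -232/3 at s = 7.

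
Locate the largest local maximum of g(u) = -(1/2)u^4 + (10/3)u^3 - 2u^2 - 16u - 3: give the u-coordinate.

Critical points: g'(u) = -2u^3 + 10u^2 - 4u - 16 vanishes at u = -1, 2, 4.
Second-derivative test with g''(u) = -6u^2 + 20u - 4: g''(-1) = -30 < 0 ⇒ local maximum; g''(2) = 12 > 0 ⇒ local minimum; g''(4) = -20 < 0 ⇒ local maximum.
So the largest local maximum value is g(-1) = 43/6.

-1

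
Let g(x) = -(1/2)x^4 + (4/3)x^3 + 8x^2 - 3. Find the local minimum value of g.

Critical points: g'(x) = -2x^3 + 4x^2 + 16x vanishes at x = -2, 0, 4.
g''(x) = -6x^2 + 8x + 16. g''(-2) = -24 < 0 ⇒ local maximum; g''(0) = 16 > 0 ⇒ local minimum; g''(4) = -48 < 0 ⇒ local maximum.
Thus g has its local minimum at x = 0, with value -3.

-3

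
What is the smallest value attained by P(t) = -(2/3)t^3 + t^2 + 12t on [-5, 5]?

-44/3

Differentiating, P'(t) = -2t^2 + 2t + 12; which vanishes at t = -2 and t = 3.
Compare values at every candidate in [-5, 5]: P(-5) = 145/3,  P(-2) = -44/3,  P(3) = 27,  P(5) = 5/3.
Hence the absolute minimum is -44/3 at t = -2.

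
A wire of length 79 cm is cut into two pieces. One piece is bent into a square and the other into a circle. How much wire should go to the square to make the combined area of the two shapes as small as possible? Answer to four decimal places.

Let x be the length used for the square. Square side x/4; circle radius (79−x)/(2π).
A(x) = (x/4)² + π·((79−x)/(2π))² = x²/16 + (79−x)²/(4π) for 0 ≤ x ≤ 79. A'(x) = x/8 − (79−x)/(2π) = 0 gives x = 4·79/(π+4) ≈ 44.2478.
A'' = 1/8 + 1/(2π) > 0, so this gives the minimum combined area; x ≈ 44.2478 cm to the square.

44.2478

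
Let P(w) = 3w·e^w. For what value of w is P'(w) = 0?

Differentiating with the product rule gives P'(w) = (3w + 3)·e^w. Since e^w > 0, the only critical point is w = -1.
P''(-1) has the same sign as 3 > 0, so this is a local minimum.
P(-1) = (-3)·e^(-1) ≈ -1.1036.

-1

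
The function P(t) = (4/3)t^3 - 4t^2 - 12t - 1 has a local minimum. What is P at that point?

-37

P'(t) = 4t^2 - 8t - 12. Setting P'(t) = 0 gives t ∈ {-1, 3}.
Second-derivative test with P''(t) = 8t - 8: P''(-1) = -16 < 0 ⇒ local maximum; P''(3) = 16 > 0 ⇒ local minimum.
The local minimum is P(3) = -37.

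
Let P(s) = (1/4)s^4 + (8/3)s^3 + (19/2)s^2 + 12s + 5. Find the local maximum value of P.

11/4

P'(s) = s^3 + 8s^2 + 19s + 12. Setting P'(s) = 0 gives s ∈ {-4, -3, -1}.
Since P''(s) = 3s^2 + 16s + 19, we get P''(-4) = 3 > 0 ⇒ local minimum; P''(-3) = -2 < 0 ⇒ local maximum; P''(-1) = 6 > 0 ⇒ local minimum.
The local maximum is P(-3) = 11/4.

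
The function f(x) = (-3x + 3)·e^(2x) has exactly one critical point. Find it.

f'(x) = (-3)·e^(2x) + (-3x + 3)·2·e^(2x) = (-6x + 3)·e^(2x). Since e^(2x) > 0, the only critical point is x = 1/2.
f''(1/2) has the same sign as -6 < 0, so this is a local maximum.
f(1/2) = (3/2)·e^(1) ≈ 4.0774.

1/2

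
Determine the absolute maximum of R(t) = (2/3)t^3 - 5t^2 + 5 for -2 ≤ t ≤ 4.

The derivative is 2t^2 - 10t, whose only zero in [-2, 4] is t = 0.
Evaluating at the critical points and endpoints: R(-2) = -61/3; R(0) = 5; R(4) = -97/3.
So the maximum is R(0) = 5.

5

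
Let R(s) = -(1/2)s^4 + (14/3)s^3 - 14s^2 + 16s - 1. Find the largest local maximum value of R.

29/3

R'(s) = -2s^3 + 14s^2 - 28s + 16 = 0 at s = 1, 2, 4.
Since R''(s) = -6s^2 + 28s - 28, we get R''(1) = -6 < 0 ⇒ local maximum; R''(2) = 4 > 0 ⇒ local minimum; R''(4) = -12 < 0 ⇒ local maximum.
The largest local maximum is R(4) = 29/3.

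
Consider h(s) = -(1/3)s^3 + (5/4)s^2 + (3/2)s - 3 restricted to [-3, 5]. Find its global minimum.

-71/12

h'(s) = -s^2 + (5/2)s + 3/2, which vanishes at s = -1/2 and s = 3.
Candidates: h(-3) = 51/4, h(-1/2) = -163/48, h(3) = 15/4, h(5) = -71/12.
The minimum over the interval is -71/12, attained at s = 5.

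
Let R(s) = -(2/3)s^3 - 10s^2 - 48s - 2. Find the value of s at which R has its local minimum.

R'(s) = -2s^2 - 20s - 48. Setting R'(s) = 0 gives s ∈ {-6, -4}.
Second-derivative test with R''(s) = -4s - 20: R''(-6) = 4 > 0 ⇒ local minimum; R''(-4) = -4 < 0 ⇒ local maximum.
The local minimum is R(-6) = 70.

-6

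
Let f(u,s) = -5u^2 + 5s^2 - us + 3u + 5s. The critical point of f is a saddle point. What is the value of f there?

∂f/∂u = -10u - s + 3 = 0 and ∂f/∂s = -u + 10s + 5 = 0, so (u, s) = (35/101, -47/101).
The Hessian has f_{uu} = -10, f_{ss} = 10, f_{us} = -1, giving D = -101 < 0, so the point is a saddle point.
f(35/101, -47/101) = -65/101.

-65/101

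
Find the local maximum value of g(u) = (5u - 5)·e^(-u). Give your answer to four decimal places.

0.6767

Differentiating with the product rule gives g'(u) = (-5u + 10)·e^(-u). Since e^(-u) > 0, the only critical point is u = 2.
g''(2) has the same sign as -5 < 0, so this is a local maximum.
g(2) = (5)·e^(-2) ≈ 0.6767.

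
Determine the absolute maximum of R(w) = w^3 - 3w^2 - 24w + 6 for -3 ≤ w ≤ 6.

R'(w) = 3w^2 - 6w - 24, which vanishes at w = -2 and w = 4.
Compare values at every candidate in [-3, 6]: R(-3) = 24,  R(-2) = 34,  R(4) = -74,  R(6) = -30.
The maximum over the interval is 34, attained at w = -2.

34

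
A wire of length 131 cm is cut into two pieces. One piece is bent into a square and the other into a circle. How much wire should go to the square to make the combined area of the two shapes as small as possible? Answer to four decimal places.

Let x be the length used for the square. Square side x/4; circle radius (131−x)/(2π).
A(x) = (x/4)² + π·((131−x)/(2π))² = x²/16 + (131−x)²/(4π) for 0 ≤ x ≤ 131. A'(x) = x/8 − (131−x)/(2π) = 0 gives x = 4·131/(π+4) ≈ 73.3730.
A'' = 1/8 + 1/(2π) > 0, so this gives the minimum combined area; x ≈ 73.3730 cm to the square.

73.3730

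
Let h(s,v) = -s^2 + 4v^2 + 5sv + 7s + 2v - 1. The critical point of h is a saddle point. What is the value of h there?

81/41

∂h/∂s = -2s + 5v + 7 = 0 and ∂h/∂v = 5s + 8v + 2 = 0, so (s, v) = (46/41, -39/41).
The Hessian has h_{ss} = -2, h_{vv} = 8, h_{sv} = 5, giving D = -41 < 0, so the point is a saddle point.
h(46/41, -39/41) = 81/41.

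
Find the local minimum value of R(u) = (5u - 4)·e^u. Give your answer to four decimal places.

-4.0937

Differentiating with the product rule gives R'(u) = (5u + 1)·e^u. Since e^u > 0, the only critical point is u = -1/5.
R''(-1/5) has the same sign as 5 > 0, so this is a local minimum.
R(-1/5) = (-5)·e^(-1/5) ≈ -4.0937.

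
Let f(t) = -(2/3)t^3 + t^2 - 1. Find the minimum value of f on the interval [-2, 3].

The derivative is -2t^2 + 2t, which vanishes at t = 0 and t = 1.
Evaluating at the critical points and endpoints: f(-2) = 25/3,  f(0) = -1,  f(1) = -2/3,  f(3) = -10.
Hence the absolute minimum is -10 at t = 3.

-10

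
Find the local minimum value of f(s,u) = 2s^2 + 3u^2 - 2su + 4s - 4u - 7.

-47/5

∂f/∂s = 4s - 2u + 4 = 0 and ∂f/∂u = -2s + 6u - 4 = 0, so (s, u) = (-4/5, 2/5).
The Hessian has f_{ss} = 4, f_{uu} = 6, f_{su} = -2, giving D = 20 > 0 with f_{ss} > 0, so the point is a local minimum.
f(-4/5, 2/5) = -47/5.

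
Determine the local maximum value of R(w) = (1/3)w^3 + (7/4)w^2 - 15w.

81

R'(w) = w^2 + (7/2)w - 15. Setting R'(w) = 0 gives w ∈ {-6, 5/2}.
Since R''(w) = 2w + 7/2, we get R''(-6) = -17/2 < 0 ⇒ local maximum; R''(5/2) = 17/2 > 0 ⇒ local minimum.
So the local maximum value is R(-6) = 81.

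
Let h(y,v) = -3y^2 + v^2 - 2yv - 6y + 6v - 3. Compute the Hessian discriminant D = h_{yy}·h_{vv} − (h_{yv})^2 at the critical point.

∂h/∂y = -6y - 2v - 6 = 0 and ∂h/∂v = -2y + 2v + 6 = 0, so (y, v) = (0, -3).
The Hessian has h_{yy} = -6, h_{vv} = 2, h_{yv} = -2, giving D = -16 < 0, so the point is a saddle point.
D = (-6)·(2) − (-2)^2 = -16.

-16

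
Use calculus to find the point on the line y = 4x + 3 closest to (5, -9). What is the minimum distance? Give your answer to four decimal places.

Minimize D(x)^2 = (x - 5)^2 + (4x + 12)^2.
d/dx[D^2] = 2(x - 5) + 2·4·(4x + 12) = 0 ⇒ x = -43/17.
Then y = -121/17 and the distance is √(1024/17) ≈ 7.7611.

7.7611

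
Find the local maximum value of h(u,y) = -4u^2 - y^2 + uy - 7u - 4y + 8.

∂h/∂u = -8u + y - 7 = 0 and ∂h/∂y = u - 2y - 4 = 0, so (u, y) = (-6/5, -13/5).
The Hessian has h_{uu} = -8, h_{yy} = -2, h_{uy} = 1, giving D = 15 > 0 with h_{uu} < 0, so the point is a local maximum.
h(-6/5, -13/5) = 87/5.

87/5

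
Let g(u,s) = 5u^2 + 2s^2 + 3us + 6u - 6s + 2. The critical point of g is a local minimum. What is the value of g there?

∂g/∂u = 10u + 3s + 6 = 0 and ∂g/∂s = 3u + 4s - 6 = 0, so (u, s) = (-42/31, 78/31).
The Hessian has g_{uu} = 10, g_{ss} = 4, g_{us} = 3, giving D = 31 > 0 with g_{uu} > 0, so the point is a local minimum.
g(-42/31, 78/31) = -298/31.

-298/31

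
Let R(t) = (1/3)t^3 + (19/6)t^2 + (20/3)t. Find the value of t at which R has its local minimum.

R'(t) = t^2 + (19/3)t + 20/3. Setting R'(t) = 0 gives t ∈ {-5, -4/3}.
Since R''(t) = 2t + 19/3, we get R''(-5) = -11/3 < 0 ⇒ local maximum; R''(-4/3) = 11/3 > 0 ⇒ local minimum.
Thus R has its local minimum at t = -4/3, with value -328/81.

-4/3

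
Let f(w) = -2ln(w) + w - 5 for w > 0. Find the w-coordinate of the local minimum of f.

f'(w) = -2/w + 1 = 0 gives w = 2.
f''(w) = 2/w², which is positive for w > 0, so this is a local minimum.
f(2) = -2·ln(2) + 2 - 5 ≈ -4.3863.

2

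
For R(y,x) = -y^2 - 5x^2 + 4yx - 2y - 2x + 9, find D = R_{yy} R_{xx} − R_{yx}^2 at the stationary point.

∂R/∂y = -2y + 4x - 2 = 0 and ∂R/∂x = 4y - 10x - 2 = 0, so (y, x) = (-7, -3).
The Hessian has R_{yy} = -2, R_{xx} = -10, R_{yx} = 4, giving D = 4 > 0 with R_{yy} < 0, so the point is a local maximum.
D = (-2)·(-10) − (4)^2 = 4.

4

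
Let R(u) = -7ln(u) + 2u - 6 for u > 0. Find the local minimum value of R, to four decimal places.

-7.7693

R'(u) = -7/u + 2 = 0 gives u = 7/2.
R''(u) = 7/u², which is positive for u > 0, so this is a local minimum.
R(7/2) = -7·ln(7/2) + 7 - 6 ≈ -7.7693.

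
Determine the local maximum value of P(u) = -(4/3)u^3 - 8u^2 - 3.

-3

P'(u) = -4u^2 - 16u. Setting P'(u) = 0 gives u ∈ {-4, 0}.
Second-derivative test with P''(u) = -8u - 16: P''(-4) = 16 > 0 ⇒ local minimum; P''(0) = -16 < 0 ⇒ local maximum.
Thus P has its local maximum at u = 0, with value -3.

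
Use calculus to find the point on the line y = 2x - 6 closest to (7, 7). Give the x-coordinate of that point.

Minimize D(x)^2 = (x - 7)^2 + (2x - 13)^2.
d/dx[D^2] = 2(x - 7) + 2·2·(2x - 13) = 0 ⇒ x = 33/5.
Then y = 36/5 and the distance is √(1/5) ≈ 0.4472.

33/5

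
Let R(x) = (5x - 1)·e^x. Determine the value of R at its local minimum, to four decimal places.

-2.2466

Differentiating with the product rule gives R'(x) = (5x + 4)·e^x. Since e^x > 0, the only critical point is x = -4/5.
R''(-4/5) has the same sign as 5 > 0, so this is a local minimum.
R(-4/5) = (-5)·e^(-4/5) ≈ -2.2466.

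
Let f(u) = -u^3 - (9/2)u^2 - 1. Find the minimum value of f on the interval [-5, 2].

The derivative is -3u^2 - 9u, which vanishes at u = -3 and u = 0.
Evaluating at the critical points and endpoints: f(-5) = 23/2; f(-3) = -29/2; f(0) = -1; f(2) = -27.
The minimum over the interval is -27, attained at u = 2.

-27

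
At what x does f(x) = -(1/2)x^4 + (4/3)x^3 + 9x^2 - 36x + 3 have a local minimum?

2

f'(x) = -2x^3 + 4x^2 + 18x - 36. Setting f'(x) = 0 gives x ∈ {-3, 2, 3}.
f''(x) = -6x^2 + 8x + 18. f''(-3) = -60 < 0 ⇒ local maximum; f''(2) = 10 > 0 ⇒ local minimum; f''(3) = -12 < 0 ⇒ local maximum.
So the local minimum value is f(2) = -91/3.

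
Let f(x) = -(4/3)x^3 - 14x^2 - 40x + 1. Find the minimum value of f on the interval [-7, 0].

1

f'(x) = -4x^2 - 28x - 40, which vanishes at x = -5 and x = -2.
Candidates: f(-7) = 157/3; f(-5) = 53/3; f(-2) = 107/3; f(0) = 1.
Hence the absolute minimum is 1 at x = 0.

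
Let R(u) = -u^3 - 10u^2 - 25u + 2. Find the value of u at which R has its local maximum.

R'(u) = -3u^2 - 20u - 25 = 0 at u = -5, -5/3.
Since R''(u) = -6u - 20, we get R''(-5) = 10 > 0 ⇒ local minimum; R''(-5/3) = -10 < 0 ⇒ local maximum.
The local maximum is R(-5/3) = 554/27.

-5/3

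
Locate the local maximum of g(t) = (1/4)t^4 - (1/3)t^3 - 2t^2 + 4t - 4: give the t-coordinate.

Critical points: g'(t) = t^3 - t^2 - 4t + 4 vanishes at t = -2, 1, 2.
Second-derivative test with g''(t) = 3t^2 - 2t - 4: g''(-2) = 12 > 0 ⇒ local minimum; g''(1) = -3 < 0 ⇒ local maximum; g''(2) = 4 > 0 ⇒ local minimum.
Thus g has its local maximum at t = 1, with value -25/12.

1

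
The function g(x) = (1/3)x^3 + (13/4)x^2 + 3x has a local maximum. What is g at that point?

Critical points: g'(x) = x^2 + (13/2)x + 3 vanishes at x = -6, -1/2.
Since g''(x) = 2x + 13/2, we get g''(-6) = -11/2 < 0 ⇒ local maximum; g''(-1/2) = 11/2 > 0 ⇒ local minimum.
So the local maximum value is g(-6) = 27.

27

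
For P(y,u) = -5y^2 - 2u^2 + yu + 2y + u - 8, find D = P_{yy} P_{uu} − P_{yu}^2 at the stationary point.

39

∂P/∂y = -10y + u + 2 = 0 and ∂P/∂u = y - 4u + 1 = 0, so (y, u) = (3/13, 4/13).
The Hessian has P_{yy} = -10, P_{uu} = -4, P_{yu} = 1, giving D = 39 > 0 with P_{yy} < 0, so the point is a local maximum.
D = (-10)·(-4) − (1)^2 = 39.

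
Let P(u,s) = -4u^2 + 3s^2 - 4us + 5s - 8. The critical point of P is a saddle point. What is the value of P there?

∂P/∂u = -8u - 4s = 0 and ∂P/∂s = -4u + 6s + 5 = 0, so (u, s) = (5/16, -5/8).
The Hessian has P_{uu} = -8, P_{ss} = 6, P_{us} = -4, giving D = -64 < 0, so the point is a saddle point.
P(5/16, -5/8) = -153/16.

-153/16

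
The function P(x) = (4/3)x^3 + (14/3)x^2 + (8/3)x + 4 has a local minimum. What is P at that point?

P'(x) = 4x^2 + (28/3)x + 8/3 = 0 at x = -2, -1/3.
Since P''(x) = 8x + 28/3, we get P''(-2) = -20/3 < 0 ⇒ local maximum; P''(-1/3) = 20/3 > 0 ⇒ local minimum.
The local minimum is P(-1/3) = 290/81.

290/81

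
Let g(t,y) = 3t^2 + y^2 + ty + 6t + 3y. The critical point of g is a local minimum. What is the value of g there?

∂g/∂t = 6t + y + 6 = 0 and ∂g/∂y = t + 2y + 3 = 0, so (t, y) = (-9/11, -12/11).
The Hessian has g_{tt} = 6, g_{yy} = 2, g_{ty} = 1, giving D = 11 > 0 with g_{tt} > 0, so the point is a local minimum.
g(-9/11, -12/11) = -45/11.

-45/11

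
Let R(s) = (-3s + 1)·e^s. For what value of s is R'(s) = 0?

-2/3

Differentiating with the product rule gives R'(s) = (-3s - 2)·e^s. Since e^s > 0, the only critical point is s = -2/3.
R''(-2/3) has the same sign as -3 < 0, so this is a local maximum.
R(-2/3) = (3)·e^(-2/3) ≈ 1.5403.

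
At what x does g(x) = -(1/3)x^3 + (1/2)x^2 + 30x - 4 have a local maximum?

6

g'(x) = -x^2 + x + 30. Setting g'(x) = 0 gives x ∈ {-5, 6}.
Since g''(x) = -2x + 1, we get g''(-5) = 11 > 0 ⇒ local minimum; g''(6) = -11 < 0 ⇒ local maximum.
Thus g has its local maximum at x = 6, with value 122.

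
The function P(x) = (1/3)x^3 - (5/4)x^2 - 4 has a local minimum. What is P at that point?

P'(x) = x^2 - (5/2)x. Setting P'(x) = 0 gives x ∈ {0, 5/2}.
Since P''(x) = 2x - 5/2, we get P''(0) = -5/2 < 0 ⇒ local maximum; P''(5/2) = 5/2 > 0 ⇒ local minimum.
The local minimum is P(5/2) = -317/48.

-317/48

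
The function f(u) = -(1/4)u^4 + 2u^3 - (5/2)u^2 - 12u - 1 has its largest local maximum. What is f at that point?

Critical points: f'(u) = -u^3 + 6u^2 - 5u - 12 vanishes at u = -1, 3, 4.
f''(u) = -3u^2 + 12u - 5. f''(-1) = -20 < 0 ⇒ local maximum; f''(3) = 4 > 0 ⇒ local minimum; f''(4) = -5 < 0 ⇒ local maximum.
Thus f has its largest local maximum at u = -1, with value 25/4.

25/4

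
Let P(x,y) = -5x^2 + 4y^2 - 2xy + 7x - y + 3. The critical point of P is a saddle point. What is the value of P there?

∂P/∂x = -10x - 2y + 7 = 0 and ∂P/∂y = -2x + 8y - 1 = 0, so (x, y) = (9/14, 2/7).
The Hessian has P_{xx} = -10, P_{yy} = 8, P_{xy} = -2, giving D = -84 < 0, so the point is a saddle point.
P(9/14, 2/7) = 143/28.

143/28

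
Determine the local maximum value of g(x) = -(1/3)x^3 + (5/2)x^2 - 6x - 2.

-13/2

g'(x) = -x^2 + 5x - 6. Setting g'(x) = 0 gives x ∈ {2, 3}.
g''(x) = -2x + 5. g''(2) = 1 > 0 ⇒ local minimum; g''(3) = -1 < 0 ⇒ local maximum.
So the local maximum value is g(3) = -13/2.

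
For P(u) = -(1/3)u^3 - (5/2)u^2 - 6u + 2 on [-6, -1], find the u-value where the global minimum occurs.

-1

P'(u) = -u^2 - 5u - 6, which vanishes at u = -3 and u = -2.
Evaluating at the critical points and endpoints: P(-6) = 20; P(-3) = 13/2; P(-2) = 20/3; P(-1) = 35/6.
Hence the absolute minimum is 35/6 at u = -1.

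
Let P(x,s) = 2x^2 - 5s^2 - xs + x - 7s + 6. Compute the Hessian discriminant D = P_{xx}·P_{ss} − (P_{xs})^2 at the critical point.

∂P/∂x = 4x - s + 1 = 0 and ∂P/∂s = -x - 10s - 7 = 0, so (x, s) = (-17/41, -27/41).
The Hessian has P_{xx} = 4, P_{ss} = -10, P_{xs} = -1, giving D = -41 < 0, so the point is a saddle point.
D = (4)·(-10) − (-1)^2 = -41.

-41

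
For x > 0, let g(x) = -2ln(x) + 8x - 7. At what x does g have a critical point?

1/4

g'(x) = -2/x + 8 = 0 gives x = 1/4.
g''(x) = 2/x², which is positive for x > 0, so this is a local minimum.
g(1/4) = -2·ln(1/4) + 2 - 7 ≈ -2.2274.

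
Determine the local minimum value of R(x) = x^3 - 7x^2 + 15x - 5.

4

R'(x) = 3x^2 - 14x + 15 = 0 at x = 5/3, 3.
R''(x) = 6x - 14. R''(5/3) = -4 < 0 ⇒ local maximum; R''(3) = 4 > 0 ⇒ local minimum.
Thus R has its local minimum at x = 3, with value 4.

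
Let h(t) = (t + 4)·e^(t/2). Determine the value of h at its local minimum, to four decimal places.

h'(t) = 1·e^(t/2) + (t + 4)·(1/2)·e^(t/2) = ((1/2)t + 3)·e^(t/2). Since e^(t/2) > 0, the only critical point is t = -6.
h''(-6) has the same sign as 1/2 > 0, so this is a local minimum.
h(-6) = (-2)·e^(-3) ≈ -0.0996.

-0.0996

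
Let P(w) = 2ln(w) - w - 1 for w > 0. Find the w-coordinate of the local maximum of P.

P'(w) = 2/w − 1 = 0 gives w = 2.
P''(w) = -2/w², which is negative for w > 0, so this is a local maximum.
P(2) = 2·ln(2) - 2 - 1 ≈ -1.6137.

2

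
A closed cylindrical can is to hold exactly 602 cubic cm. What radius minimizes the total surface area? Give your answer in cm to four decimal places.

4.5759

With radius r and height h, πr²h = 602 so h = 602/(πr²), and S(r) = 2πr² + 2πrh = 2πr² + 2·602/r.
S'(r) = 4πr − 2·602/r² = 0 ⇒ r³ = 602/(2π), so r ≈ 4.5759 and h = 2r ≈ 9.1517.
S''(r) = 4π + 4·602/r³ > 0, so this is the minimum; S ≈ 394.6804.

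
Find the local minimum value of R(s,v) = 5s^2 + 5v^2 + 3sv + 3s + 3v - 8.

-113/13

∂R/∂s = 10s + 3v + 3 = 0 and ∂R/∂v = 3s + 10v + 3 = 0, so (s, v) = (-3/13, -3/13).
The Hessian has R_{ss} = 10, R_{vv} = 10, R_{sv} = 3, giving D = 91 > 0 with R_{ss} > 0, so the point is a local minimum.
R(-3/13, -3/13) = -113/13.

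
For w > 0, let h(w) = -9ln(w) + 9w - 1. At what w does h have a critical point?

1

h'(w) = -9/w + 9 = 0 gives w = 1.
h''(w) = 9/w², which is positive for w > 0, so this is a local minimum.
h(1) = -9·ln(1) + 9 - 1 ≈ 8.0000.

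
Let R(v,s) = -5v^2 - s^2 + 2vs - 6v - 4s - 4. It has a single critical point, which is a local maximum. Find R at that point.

∂R/∂v = -10v + 2s - 6 = 0 and ∂R/∂s = 2v - 2s - 4 = 0, so (v, s) = (-5/4, -13/4).
The Hessian has R_{vv} = -10, R_{ss} = -2, R_{vs} = 2, giving D = 16 > 0 with R_{vv} < 0, so the point is a local maximum.
R(-5/4, -13/4) = 25/4.

25/4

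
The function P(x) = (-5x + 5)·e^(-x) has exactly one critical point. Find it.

2

By the product rule, P'(x) = (5x - 10)·e^(-x). Since e^(-x) > 0, the only critical point is x = 2.
P''(2) has the same sign as 5 > 0, so this is a local minimum.
P(2) = (-5)·e^(-2) ≈ -0.6767.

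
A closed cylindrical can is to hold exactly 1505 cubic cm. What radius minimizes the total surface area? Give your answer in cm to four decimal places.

6.2104

With radius r and height h, πr²h = 1505 so h = 1505/(πr²), and S(r) = 2πr² + 2πrh = 2πr² + 2·1505/r.
S'(r) = 4πr − 2·1505/r² = 0 ⇒ r³ = 1505/(2π), so r ≈ 6.2104 and h = 2r ≈ 12.4208.
S''(r) = 4π + 4·1505/r³ > 0, so this is the minimum; S ≈ 727.0075.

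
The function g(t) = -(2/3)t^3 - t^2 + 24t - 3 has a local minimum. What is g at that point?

-217/3

g'(t) = -2t^2 - 2t + 24 = 0 at t = -4, 3.
Second-derivative test with g''(t) = -4t - 2: g''(-4) = 14 > 0 ⇒ local minimum; g''(3) = -14 < 0 ⇒ local maximum.
Thus g has its local minimum at t = -4, with value -217/3.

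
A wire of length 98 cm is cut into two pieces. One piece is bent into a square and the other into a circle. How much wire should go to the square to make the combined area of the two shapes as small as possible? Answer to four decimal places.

54.8897

Let x be the length used for the square. Square side x/4; circle radius (98−x)/(2π).
A(x) = (x/4)² + π·((98−x)/(2π))² = x²/16 + (98−x)²/(4π) for 0 ≤ x ≤ 98. A'(x) = x/8 − (98−x)/(2π) = 0 gives x = 4·98/(π+4) ≈ 54.8897.
A'' = 1/8 + 1/(2π) > 0, so this gives the minimum combined area; x ≈ 54.8897 cm to the square.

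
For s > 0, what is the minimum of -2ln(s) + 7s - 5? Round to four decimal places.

h'(s) = -2/s + 7 = 0 gives s = 2/7.
h''(s) = 2/s², which is positive for s > 0, so this is a local minimum.
h(2/7) = -2·ln(2/7) + 2 - 5 ≈ -0.4945.

-0.4945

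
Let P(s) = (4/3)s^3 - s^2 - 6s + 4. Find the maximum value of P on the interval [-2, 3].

Differentiating, P'(s) = 4s^2 - 2s - 6; which vanishes at s = -1 and s = 3/2.
Candidates: P(-2) = 4/3; P(-1) = 23/3; P(3/2) = -11/4; P(3) = 13.
The maximum over the interval is 13, attained at s = 3.

13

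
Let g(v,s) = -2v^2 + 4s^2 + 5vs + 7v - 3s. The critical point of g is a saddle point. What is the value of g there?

283/57

∂g/∂v = -4v + 5s + 7 = 0 and ∂g/∂s = 5v + 8s - 3 = 0, so (v, s) = (71/57, -23/57).
The Hessian has g_{vv} = -4, g_{ss} = 8, g_{vs} = 5, giving D = -57 < 0, so the point is a saddle point.
g(71/57, -23/57) = 283/57.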